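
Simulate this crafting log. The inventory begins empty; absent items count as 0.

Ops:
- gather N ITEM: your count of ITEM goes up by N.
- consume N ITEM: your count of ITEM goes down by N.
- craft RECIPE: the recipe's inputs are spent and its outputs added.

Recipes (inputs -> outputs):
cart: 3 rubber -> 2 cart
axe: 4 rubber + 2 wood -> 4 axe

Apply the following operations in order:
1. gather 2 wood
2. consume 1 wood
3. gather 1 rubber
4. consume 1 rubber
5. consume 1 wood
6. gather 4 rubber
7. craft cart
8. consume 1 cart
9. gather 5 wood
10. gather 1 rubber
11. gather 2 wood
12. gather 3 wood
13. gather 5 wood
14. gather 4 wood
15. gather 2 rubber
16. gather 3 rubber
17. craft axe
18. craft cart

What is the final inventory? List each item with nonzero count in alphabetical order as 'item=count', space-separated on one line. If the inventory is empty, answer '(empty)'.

Answer: axe=4 cart=3 wood=17

Derivation:
After 1 (gather 2 wood): wood=2
After 2 (consume 1 wood): wood=1
After 3 (gather 1 rubber): rubber=1 wood=1
After 4 (consume 1 rubber): wood=1
After 5 (consume 1 wood): (empty)
After 6 (gather 4 rubber): rubber=4
After 7 (craft cart): cart=2 rubber=1
After 8 (consume 1 cart): cart=1 rubber=1
After 9 (gather 5 wood): cart=1 rubber=1 wood=5
After 10 (gather 1 rubber): cart=1 rubber=2 wood=5
After 11 (gather 2 wood): cart=1 rubber=2 wood=7
After 12 (gather 3 wood): cart=1 rubber=2 wood=10
After 13 (gather 5 wood): cart=1 rubber=2 wood=15
After 14 (gather 4 wood): cart=1 rubber=2 wood=19
After 15 (gather 2 rubber): cart=1 rubber=4 wood=19
After 16 (gather 3 rubber): cart=1 rubber=7 wood=19
After 17 (craft axe): axe=4 cart=1 rubber=3 wood=17
After 18 (craft cart): axe=4 cart=3 wood=17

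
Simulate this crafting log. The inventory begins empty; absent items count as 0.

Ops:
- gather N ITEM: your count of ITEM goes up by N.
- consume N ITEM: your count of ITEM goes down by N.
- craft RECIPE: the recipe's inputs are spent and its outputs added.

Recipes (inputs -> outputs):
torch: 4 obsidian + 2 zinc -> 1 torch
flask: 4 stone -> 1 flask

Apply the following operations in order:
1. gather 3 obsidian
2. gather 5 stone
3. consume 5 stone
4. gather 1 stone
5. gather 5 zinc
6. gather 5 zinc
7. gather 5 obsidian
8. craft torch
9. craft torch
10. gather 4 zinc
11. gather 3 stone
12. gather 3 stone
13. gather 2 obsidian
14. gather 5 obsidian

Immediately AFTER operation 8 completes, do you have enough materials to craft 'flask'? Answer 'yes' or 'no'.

After 1 (gather 3 obsidian): obsidian=3
After 2 (gather 5 stone): obsidian=3 stone=5
After 3 (consume 5 stone): obsidian=3
After 4 (gather 1 stone): obsidian=3 stone=1
After 5 (gather 5 zinc): obsidian=3 stone=1 zinc=5
After 6 (gather 5 zinc): obsidian=3 stone=1 zinc=10
After 7 (gather 5 obsidian): obsidian=8 stone=1 zinc=10
After 8 (craft torch): obsidian=4 stone=1 torch=1 zinc=8

Answer: no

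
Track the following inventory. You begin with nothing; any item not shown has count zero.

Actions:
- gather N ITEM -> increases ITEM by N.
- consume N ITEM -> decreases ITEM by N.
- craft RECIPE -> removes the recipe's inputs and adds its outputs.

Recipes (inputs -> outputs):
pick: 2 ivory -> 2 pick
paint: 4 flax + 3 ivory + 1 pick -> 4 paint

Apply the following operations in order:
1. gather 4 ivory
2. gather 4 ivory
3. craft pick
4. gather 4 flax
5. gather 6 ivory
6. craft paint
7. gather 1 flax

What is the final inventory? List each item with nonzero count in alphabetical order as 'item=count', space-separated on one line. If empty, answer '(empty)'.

After 1 (gather 4 ivory): ivory=4
After 2 (gather 4 ivory): ivory=8
After 3 (craft pick): ivory=6 pick=2
After 4 (gather 4 flax): flax=4 ivory=6 pick=2
After 5 (gather 6 ivory): flax=4 ivory=12 pick=2
After 6 (craft paint): ivory=9 paint=4 pick=1
After 7 (gather 1 flax): flax=1 ivory=9 paint=4 pick=1

Answer: flax=1 ivory=9 paint=4 pick=1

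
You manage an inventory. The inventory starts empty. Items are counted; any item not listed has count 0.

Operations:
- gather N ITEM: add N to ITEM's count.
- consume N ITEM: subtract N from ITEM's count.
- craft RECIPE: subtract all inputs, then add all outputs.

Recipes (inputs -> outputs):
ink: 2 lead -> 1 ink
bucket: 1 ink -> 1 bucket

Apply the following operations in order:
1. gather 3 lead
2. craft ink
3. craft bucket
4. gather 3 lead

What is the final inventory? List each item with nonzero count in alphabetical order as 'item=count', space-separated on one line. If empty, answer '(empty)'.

Answer: bucket=1 lead=4

Derivation:
After 1 (gather 3 lead): lead=3
After 2 (craft ink): ink=1 lead=1
After 3 (craft bucket): bucket=1 lead=1
After 4 (gather 3 lead): bucket=1 lead=4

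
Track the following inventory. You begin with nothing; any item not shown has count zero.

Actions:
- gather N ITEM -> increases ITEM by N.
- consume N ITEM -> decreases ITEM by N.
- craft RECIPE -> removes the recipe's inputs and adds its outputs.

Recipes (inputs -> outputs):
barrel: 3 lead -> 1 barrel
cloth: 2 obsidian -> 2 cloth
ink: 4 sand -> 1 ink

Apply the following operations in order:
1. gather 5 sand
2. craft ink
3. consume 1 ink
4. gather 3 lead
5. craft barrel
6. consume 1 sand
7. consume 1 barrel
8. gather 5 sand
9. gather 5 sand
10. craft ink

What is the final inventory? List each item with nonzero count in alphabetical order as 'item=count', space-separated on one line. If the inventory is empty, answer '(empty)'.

Answer: ink=1 sand=6

Derivation:
After 1 (gather 5 sand): sand=5
After 2 (craft ink): ink=1 sand=1
After 3 (consume 1 ink): sand=1
After 4 (gather 3 lead): lead=3 sand=1
After 5 (craft barrel): barrel=1 sand=1
After 6 (consume 1 sand): barrel=1
After 7 (consume 1 barrel): (empty)
After 8 (gather 5 sand): sand=5
After 9 (gather 5 sand): sand=10
After 10 (craft ink): ink=1 sand=6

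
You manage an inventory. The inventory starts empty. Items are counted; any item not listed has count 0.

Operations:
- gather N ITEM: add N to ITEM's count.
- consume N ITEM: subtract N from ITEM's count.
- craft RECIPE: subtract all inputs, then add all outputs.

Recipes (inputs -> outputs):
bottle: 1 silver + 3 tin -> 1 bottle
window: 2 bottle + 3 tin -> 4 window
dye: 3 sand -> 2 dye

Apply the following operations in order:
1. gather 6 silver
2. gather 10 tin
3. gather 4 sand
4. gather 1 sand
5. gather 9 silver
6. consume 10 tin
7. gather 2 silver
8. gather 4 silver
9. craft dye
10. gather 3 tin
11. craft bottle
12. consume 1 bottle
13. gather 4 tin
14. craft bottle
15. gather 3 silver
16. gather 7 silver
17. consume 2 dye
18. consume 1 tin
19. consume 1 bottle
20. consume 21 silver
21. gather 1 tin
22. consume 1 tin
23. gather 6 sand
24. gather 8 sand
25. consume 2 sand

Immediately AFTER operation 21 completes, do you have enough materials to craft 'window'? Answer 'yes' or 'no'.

After 1 (gather 6 silver): silver=6
After 2 (gather 10 tin): silver=6 tin=10
After 3 (gather 4 sand): sand=4 silver=6 tin=10
After 4 (gather 1 sand): sand=5 silver=6 tin=10
After 5 (gather 9 silver): sand=5 silver=15 tin=10
After 6 (consume 10 tin): sand=5 silver=15
After 7 (gather 2 silver): sand=5 silver=17
After 8 (gather 4 silver): sand=5 silver=21
After 9 (craft dye): dye=2 sand=2 silver=21
After 10 (gather 3 tin): dye=2 sand=2 silver=21 tin=3
After 11 (craft bottle): bottle=1 dye=2 sand=2 silver=20
After 12 (consume 1 bottle): dye=2 sand=2 silver=20
After 13 (gather 4 tin): dye=2 sand=2 silver=20 tin=4
After 14 (craft bottle): bottle=1 dye=2 sand=2 silver=19 tin=1
After 15 (gather 3 silver): bottle=1 dye=2 sand=2 silver=22 tin=1
After 16 (gather 7 silver): bottle=1 dye=2 sand=2 silver=29 tin=1
After 17 (consume 2 dye): bottle=1 sand=2 silver=29 tin=1
After 18 (consume 1 tin): bottle=1 sand=2 silver=29
After 19 (consume 1 bottle): sand=2 silver=29
After 20 (consume 21 silver): sand=2 silver=8
After 21 (gather 1 tin): sand=2 silver=8 tin=1

Answer: no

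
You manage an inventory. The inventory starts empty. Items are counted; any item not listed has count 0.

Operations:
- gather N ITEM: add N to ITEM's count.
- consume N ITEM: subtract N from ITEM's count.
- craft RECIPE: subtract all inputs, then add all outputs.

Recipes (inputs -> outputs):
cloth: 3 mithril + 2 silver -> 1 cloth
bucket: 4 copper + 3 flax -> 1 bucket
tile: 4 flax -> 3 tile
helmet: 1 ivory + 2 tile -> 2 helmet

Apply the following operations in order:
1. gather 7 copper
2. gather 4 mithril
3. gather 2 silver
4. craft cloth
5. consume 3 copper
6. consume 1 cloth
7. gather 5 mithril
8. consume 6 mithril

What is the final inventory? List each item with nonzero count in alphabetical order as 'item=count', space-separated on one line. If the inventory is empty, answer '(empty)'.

After 1 (gather 7 copper): copper=7
After 2 (gather 4 mithril): copper=7 mithril=4
After 3 (gather 2 silver): copper=7 mithril=4 silver=2
After 4 (craft cloth): cloth=1 copper=7 mithril=1
After 5 (consume 3 copper): cloth=1 copper=4 mithril=1
After 6 (consume 1 cloth): copper=4 mithril=1
After 7 (gather 5 mithril): copper=4 mithril=6
After 8 (consume 6 mithril): copper=4

Answer: copper=4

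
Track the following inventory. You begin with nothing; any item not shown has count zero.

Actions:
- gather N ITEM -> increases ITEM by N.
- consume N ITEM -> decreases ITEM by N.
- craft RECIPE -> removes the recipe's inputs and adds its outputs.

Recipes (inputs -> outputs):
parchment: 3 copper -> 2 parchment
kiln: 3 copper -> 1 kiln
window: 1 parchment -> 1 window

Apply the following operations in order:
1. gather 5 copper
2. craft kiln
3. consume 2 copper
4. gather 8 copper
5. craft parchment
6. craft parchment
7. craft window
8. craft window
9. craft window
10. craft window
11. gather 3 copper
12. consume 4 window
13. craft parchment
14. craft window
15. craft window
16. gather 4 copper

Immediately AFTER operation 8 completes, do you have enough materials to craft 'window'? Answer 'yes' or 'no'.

Answer: yes

Derivation:
After 1 (gather 5 copper): copper=5
After 2 (craft kiln): copper=2 kiln=1
After 3 (consume 2 copper): kiln=1
After 4 (gather 8 copper): copper=8 kiln=1
After 5 (craft parchment): copper=5 kiln=1 parchment=2
After 6 (craft parchment): copper=2 kiln=1 parchment=4
After 7 (craft window): copper=2 kiln=1 parchment=3 window=1
After 8 (craft window): copper=2 kiln=1 parchment=2 window=2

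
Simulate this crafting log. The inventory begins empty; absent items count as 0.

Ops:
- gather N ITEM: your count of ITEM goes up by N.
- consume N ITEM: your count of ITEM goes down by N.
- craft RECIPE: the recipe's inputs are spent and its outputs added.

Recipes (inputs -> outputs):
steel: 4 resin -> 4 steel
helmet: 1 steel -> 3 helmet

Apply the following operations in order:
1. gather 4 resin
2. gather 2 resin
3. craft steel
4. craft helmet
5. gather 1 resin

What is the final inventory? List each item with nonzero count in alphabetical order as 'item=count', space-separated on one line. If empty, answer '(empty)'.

Answer: helmet=3 resin=3 steel=3

Derivation:
After 1 (gather 4 resin): resin=4
After 2 (gather 2 resin): resin=6
After 3 (craft steel): resin=2 steel=4
After 4 (craft helmet): helmet=3 resin=2 steel=3
After 5 (gather 1 resin): helmet=3 resin=3 steel=3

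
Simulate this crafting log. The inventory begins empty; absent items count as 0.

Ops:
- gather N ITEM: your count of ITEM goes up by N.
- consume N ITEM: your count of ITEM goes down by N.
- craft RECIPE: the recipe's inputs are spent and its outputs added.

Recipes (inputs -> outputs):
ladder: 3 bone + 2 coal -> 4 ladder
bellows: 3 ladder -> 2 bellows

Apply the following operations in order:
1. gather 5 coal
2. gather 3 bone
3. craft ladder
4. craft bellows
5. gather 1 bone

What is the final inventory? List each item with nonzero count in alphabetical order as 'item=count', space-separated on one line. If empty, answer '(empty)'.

Answer: bellows=2 bone=1 coal=3 ladder=1

Derivation:
After 1 (gather 5 coal): coal=5
After 2 (gather 3 bone): bone=3 coal=5
After 3 (craft ladder): coal=3 ladder=4
After 4 (craft bellows): bellows=2 coal=3 ladder=1
After 5 (gather 1 bone): bellows=2 bone=1 coal=3 ladder=1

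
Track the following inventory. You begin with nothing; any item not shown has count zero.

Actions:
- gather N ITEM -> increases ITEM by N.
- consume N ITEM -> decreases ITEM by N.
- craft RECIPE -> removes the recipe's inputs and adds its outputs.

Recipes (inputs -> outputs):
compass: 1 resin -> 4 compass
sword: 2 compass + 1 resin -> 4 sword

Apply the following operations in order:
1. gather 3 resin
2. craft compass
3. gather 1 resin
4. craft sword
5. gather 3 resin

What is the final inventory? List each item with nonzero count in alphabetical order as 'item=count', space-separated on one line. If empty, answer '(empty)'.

Answer: compass=2 resin=5 sword=4

Derivation:
After 1 (gather 3 resin): resin=3
After 2 (craft compass): compass=4 resin=2
After 3 (gather 1 resin): compass=4 resin=3
After 4 (craft sword): compass=2 resin=2 sword=4
After 5 (gather 3 resin): compass=2 resin=5 sword=4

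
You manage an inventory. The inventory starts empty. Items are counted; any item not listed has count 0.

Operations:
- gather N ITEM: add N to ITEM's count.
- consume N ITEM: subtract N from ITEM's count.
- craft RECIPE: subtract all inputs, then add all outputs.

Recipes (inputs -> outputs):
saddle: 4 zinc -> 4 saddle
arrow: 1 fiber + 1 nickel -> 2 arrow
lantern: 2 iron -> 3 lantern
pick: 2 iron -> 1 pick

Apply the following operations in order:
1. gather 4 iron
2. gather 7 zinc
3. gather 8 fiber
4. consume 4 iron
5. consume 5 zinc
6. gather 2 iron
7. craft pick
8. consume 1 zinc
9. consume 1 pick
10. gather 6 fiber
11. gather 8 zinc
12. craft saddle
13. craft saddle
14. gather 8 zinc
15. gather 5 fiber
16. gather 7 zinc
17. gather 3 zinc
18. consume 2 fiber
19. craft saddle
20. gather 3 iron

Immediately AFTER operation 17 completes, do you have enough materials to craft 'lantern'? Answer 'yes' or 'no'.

Answer: no

Derivation:
After 1 (gather 4 iron): iron=4
After 2 (gather 7 zinc): iron=4 zinc=7
After 3 (gather 8 fiber): fiber=8 iron=4 zinc=7
After 4 (consume 4 iron): fiber=8 zinc=7
After 5 (consume 5 zinc): fiber=8 zinc=2
After 6 (gather 2 iron): fiber=8 iron=2 zinc=2
After 7 (craft pick): fiber=8 pick=1 zinc=2
After 8 (consume 1 zinc): fiber=8 pick=1 zinc=1
After 9 (consume 1 pick): fiber=8 zinc=1
After 10 (gather 6 fiber): fiber=14 zinc=1
After 11 (gather 8 zinc): fiber=14 zinc=9
After 12 (craft saddle): fiber=14 saddle=4 zinc=5
After 13 (craft saddle): fiber=14 saddle=8 zinc=1
After 14 (gather 8 zinc): fiber=14 saddle=8 zinc=9
After 15 (gather 5 fiber): fiber=19 saddle=8 zinc=9
After 16 (gather 7 zinc): fiber=19 saddle=8 zinc=16
After 17 (gather 3 zinc): fiber=19 saddle=8 zinc=19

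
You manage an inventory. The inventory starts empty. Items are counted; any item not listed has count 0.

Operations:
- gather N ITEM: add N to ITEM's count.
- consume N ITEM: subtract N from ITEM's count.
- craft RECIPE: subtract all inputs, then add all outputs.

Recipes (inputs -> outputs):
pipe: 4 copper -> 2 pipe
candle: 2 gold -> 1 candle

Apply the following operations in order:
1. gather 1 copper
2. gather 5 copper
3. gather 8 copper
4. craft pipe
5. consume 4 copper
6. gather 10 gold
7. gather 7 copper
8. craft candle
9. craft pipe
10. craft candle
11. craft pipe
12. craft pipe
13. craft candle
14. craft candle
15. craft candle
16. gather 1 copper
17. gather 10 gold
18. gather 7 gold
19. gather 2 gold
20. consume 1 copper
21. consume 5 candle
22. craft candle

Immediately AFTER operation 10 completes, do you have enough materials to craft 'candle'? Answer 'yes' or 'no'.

Answer: yes

Derivation:
After 1 (gather 1 copper): copper=1
After 2 (gather 5 copper): copper=6
After 3 (gather 8 copper): copper=14
After 4 (craft pipe): copper=10 pipe=2
After 5 (consume 4 copper): copper=6 pipe=2
After 6 (gather 10 gold): copper=6 gold=10 pipe=2
After 7 (gather 7 copper): copper=13 gold=10 pipe=2
After 8 (craft candle): candle=1 copper=13 gold=8 pipe=2
After 9 (craft pipe): candle=1 copper=9 gold=8 pipe=4
After 10 (craft candle): candle=2 copper=9 gold=6 pipe=4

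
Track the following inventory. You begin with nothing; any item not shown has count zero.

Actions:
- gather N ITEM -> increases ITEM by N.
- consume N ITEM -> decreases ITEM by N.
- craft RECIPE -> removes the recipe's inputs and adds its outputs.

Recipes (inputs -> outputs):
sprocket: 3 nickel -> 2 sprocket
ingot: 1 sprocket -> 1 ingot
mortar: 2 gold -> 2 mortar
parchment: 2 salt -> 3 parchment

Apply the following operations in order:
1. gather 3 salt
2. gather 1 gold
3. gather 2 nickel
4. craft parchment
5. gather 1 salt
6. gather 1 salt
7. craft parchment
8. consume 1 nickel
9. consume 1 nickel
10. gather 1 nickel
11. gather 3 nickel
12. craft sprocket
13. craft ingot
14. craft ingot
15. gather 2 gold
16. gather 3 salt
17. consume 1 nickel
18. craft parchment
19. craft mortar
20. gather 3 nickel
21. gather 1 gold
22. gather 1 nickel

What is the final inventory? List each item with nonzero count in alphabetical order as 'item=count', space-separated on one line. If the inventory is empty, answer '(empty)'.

After 1 (gather 3 salt): salt=3
After 2 (gather 1 gold): gold=1 salt=3
After 3 (gather 2 nickel): gold=1 nickel=2 salt=3
After 4 (craft parchment): gold=1 nickel=2 parchment=3 salt=1
After 5 (gather 1 salt): gold=1 nickel=2 parchment=3 salt=2
After 6 (gather 1 salt): gold=1 nickel=2 parchment=3 salt=3
After 7 (craft parchment): gold=1 nickel=2 parchment=6 salt=1
After 8 (consume 1 nickel): gold=1 nickel=1 parchment=6 salt=1
After 9 (consume 1 nickel): gold=1 parchment=6 salt=1
After 10 (gather 1 nickel): gold=1 nickel=1 parchment=6 salt=1
After 11 (gather 3 nickel): gold=1 nickel=4 parchment=6 salt=1
After 12 (craft sprocket): gold=1 nickel=1 parchment=6 salt=1 sprocket=2
After 13 (craft ingot): gold=1 ingot=1 nickel=1 parchment=6 salt=1 sprocket=1
After 14 (craft ingot): gold=1 ingot=2 nickel=1 parchment=6 salt=1
After 15 (gather 2 gold): gold=3 ingot=2 nickel=1 parchment=6 salt=1
After 16 (gather 3 salt): gold=3 ingot=2 nickel=1 parchment=6 salt=4
After 17 (consume 1 nickel): gold=3 ingot=2 parchment=6 salt=4
After 18 (craft parchment): gold=3 ingot=2 parchment=9 salt=2
After 19 (craft mortar): gold=1 ingot=2 mortar=2 parchment=9 salt=2
After 20 (gather 3 nickel): gold=1 ingot=2 mortar=2 nickel=3 parchment=9 salt=2
After 21 (gather 1 gold): gold=2 ingot=2 mortar=2 nickel=3 parchment=9 salt=2
After 22 (gather 1 nickel): gold=2 ingot=2 mortar=2 nickel=4 parchment=9 salt=2

Answer: gold=2 ingot=2 mortar=2 nickel=4 parchment=9 salt=2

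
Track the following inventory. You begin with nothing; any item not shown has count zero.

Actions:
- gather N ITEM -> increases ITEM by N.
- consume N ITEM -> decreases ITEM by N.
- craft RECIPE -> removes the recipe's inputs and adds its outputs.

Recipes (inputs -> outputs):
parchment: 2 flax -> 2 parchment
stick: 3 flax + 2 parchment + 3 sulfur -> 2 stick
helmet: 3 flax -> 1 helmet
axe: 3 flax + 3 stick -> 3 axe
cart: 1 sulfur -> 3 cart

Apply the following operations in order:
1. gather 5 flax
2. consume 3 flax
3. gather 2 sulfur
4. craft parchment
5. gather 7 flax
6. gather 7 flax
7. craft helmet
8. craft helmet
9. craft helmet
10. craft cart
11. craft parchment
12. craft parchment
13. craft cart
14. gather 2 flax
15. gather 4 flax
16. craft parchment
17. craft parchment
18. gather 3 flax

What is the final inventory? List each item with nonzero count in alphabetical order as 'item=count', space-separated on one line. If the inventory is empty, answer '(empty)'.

After 1 (gather 5 flax): flax=5
After 2 (consume 3 flax): flax=2
After 3 (gather 2 sulfur): flax=2 sulfur=2
After 4 (craft parchment): parchment=2 sulfur=2
After 5 (gather 7 flax): flax=7 parchment=2 sulfur=2
After 6 (gather 7 flax): flax=14 parchment=2 sulfur=2
After 7 (craft helmet): flax=11 helmet=1 parchment=2 sulfur=2
After 8 (craft helmet): flax=8 helmet=2 parchment=2 sulfur=2
After 9 (craft helmet): flax=5 helmet=3 parchment=2 sulfur=2
After 10 (craft cart): cart=3 flax=5 helmet=3 parchment=2 sulfur=1
After 11 (craft parchment): cart=3 flax=3 helmet=3 parchment=4 sulfur=1
After 12 (craft parchment): cart=3 flax=1 helmet=3 parchment=6 sulfur=1
After 13 (craft cart): cart=6 flax=1 helmet=3 parchment=6
After 14 (gather 2 flax): cart=6 flax=3 helmet=3 parchment=6
After 15 (gather 4 flax): cart=6 flax=7 helmet=3 parchment=6
After 16 (craft parchment): cart=6 flax=5 helmet=3 parchment=8
After 17 (craft parchment): cart=6 flax=3 helmet=3 parchment=10
After 18 (gather 3 flax): cart=6 flax=6 helmet=3 parchment=10

Answer: cart=6 flax=6 helmet=3 parchment=10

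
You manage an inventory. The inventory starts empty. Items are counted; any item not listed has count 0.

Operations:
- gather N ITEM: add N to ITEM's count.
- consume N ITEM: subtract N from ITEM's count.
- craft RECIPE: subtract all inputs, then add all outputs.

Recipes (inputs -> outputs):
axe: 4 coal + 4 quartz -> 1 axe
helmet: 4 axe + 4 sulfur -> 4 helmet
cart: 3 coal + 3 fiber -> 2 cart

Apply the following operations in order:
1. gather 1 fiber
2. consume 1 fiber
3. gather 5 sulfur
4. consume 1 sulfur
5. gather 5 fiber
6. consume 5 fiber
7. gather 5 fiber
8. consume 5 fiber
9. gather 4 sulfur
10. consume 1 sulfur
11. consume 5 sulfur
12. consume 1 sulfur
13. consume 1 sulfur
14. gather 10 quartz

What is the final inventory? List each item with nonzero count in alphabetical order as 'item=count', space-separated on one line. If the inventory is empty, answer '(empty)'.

Answer: quartz=10

Derivation:
After 1 (gather 1 fiber): fiber=1
After 2 (consume 1 fiber): (empty)
After 3 (gather 5 sulfur): sulfur=5
After 4 (consume 1 sulfur): sulfur=4
After 5 (gather 5 fiber): fiber=5 sulfur=4
After 6 (consume 5 fiber): sulfur=4
After 7 (gather 5 fiber): fiber=5 sulfur=4
After 8 (consume 5 fiber): sulfur=4
After 9 (gather 4 sulfur): sulfur=8
After 10 (consume 1 sulfur): sulfur=7
After 11 (consume 5 sulfur): sulfur=2
After 12 (consume 1 sulfur): sulfur=1
After 13 (consume 1 sulfur): (empty)
After 14 (gather 10 quartz): quartz=10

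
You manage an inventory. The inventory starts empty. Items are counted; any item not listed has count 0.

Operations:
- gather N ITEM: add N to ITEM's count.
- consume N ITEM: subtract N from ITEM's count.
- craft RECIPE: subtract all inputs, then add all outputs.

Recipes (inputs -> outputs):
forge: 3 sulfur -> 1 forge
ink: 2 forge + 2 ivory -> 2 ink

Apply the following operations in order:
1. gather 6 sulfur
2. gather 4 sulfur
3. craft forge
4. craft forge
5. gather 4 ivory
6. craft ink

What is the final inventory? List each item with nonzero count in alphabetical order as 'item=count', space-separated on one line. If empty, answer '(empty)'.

Answer: ink=2 ivory=2 sulfur=4

Derivation:
After 1 (gather 6 sulfur): sulfur=6
After 2 (gather 4 sulfur): sulfur=10
After 3 (craft forge): forge=1 sulfur=7
After 4 (craft forge): forge=2 sulfur=4
After 5 (gather 4 ivory): forge=2 ivory=4 sulfur=4
After 6 (craft ink): ink=2 ivory=2 sulfur=4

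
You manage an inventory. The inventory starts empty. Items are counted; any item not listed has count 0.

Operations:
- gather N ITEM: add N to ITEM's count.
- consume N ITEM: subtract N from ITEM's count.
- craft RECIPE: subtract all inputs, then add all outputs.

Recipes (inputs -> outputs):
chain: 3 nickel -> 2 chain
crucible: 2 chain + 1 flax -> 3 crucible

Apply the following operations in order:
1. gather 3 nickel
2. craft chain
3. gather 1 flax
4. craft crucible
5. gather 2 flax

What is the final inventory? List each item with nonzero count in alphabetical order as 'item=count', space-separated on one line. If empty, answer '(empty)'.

Answer: crucible=3 flax=2

Derivation:
After 1 (gather 3 nickel): nickel=3
After 2 (craft chain): chain=2
After 3 (gather 1 flax): chain=2 flax=1
After 4 (craft crucible): crucible=3
After 5 (gather 2 flax): crucible=3 flax=2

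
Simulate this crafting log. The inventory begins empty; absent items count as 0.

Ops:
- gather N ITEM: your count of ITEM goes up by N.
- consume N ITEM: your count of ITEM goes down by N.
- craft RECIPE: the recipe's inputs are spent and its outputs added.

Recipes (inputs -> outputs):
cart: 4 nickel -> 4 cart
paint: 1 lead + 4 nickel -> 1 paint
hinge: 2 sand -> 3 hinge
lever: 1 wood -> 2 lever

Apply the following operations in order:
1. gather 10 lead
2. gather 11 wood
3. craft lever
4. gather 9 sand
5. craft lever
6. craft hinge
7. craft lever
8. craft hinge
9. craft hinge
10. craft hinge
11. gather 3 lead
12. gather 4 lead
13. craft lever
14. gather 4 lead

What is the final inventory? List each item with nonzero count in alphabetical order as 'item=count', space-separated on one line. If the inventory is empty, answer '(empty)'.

After 1 (gather 10 lead): lead=10
After 2 (gather 11 wood): lead=10 wood=11
After 3 (craft lever): lead=10 lever=2 wood=10
After 4 (gather 9 sand): lead=10 lever=2 sand=9 wood=10
After 5 (craft lever): lead=10 lever=4 sand=9 wood=9
After 6 (craft hinge): hinge=3 lead=10 lever=4 sand=7 wood=9
After 7 (craft lever): hinge=3 lead=10 lever=6 sand=7 wood=8
After 8 (craft hinge): hinge=6 lead=10 lever=6 sand=5 wood=8
After 9 (craft hinge): hinge=9 lead=10 lever=6 sand=3 wood=8
After 10 (craft hinge): hinge=12 lead=10 lever=6 sand=1 wood=8
After 11 (gather 3 lead): hinge=12 lead=13 lever=6 sand=1 wood=8
After 12 (gather 4 lead): hinge=12 lead=17 lever=6 sand=1 wood=8
After 13 (craft lever): hinge=12 lead=17 lever=8 sand=1 wood=7
After 14 (gather 4 lead): hinge=12 lead=21 lever=8 sand=1 wood=7

Answer: hinge=12 lead=21 lever=8 sand=1 wood=7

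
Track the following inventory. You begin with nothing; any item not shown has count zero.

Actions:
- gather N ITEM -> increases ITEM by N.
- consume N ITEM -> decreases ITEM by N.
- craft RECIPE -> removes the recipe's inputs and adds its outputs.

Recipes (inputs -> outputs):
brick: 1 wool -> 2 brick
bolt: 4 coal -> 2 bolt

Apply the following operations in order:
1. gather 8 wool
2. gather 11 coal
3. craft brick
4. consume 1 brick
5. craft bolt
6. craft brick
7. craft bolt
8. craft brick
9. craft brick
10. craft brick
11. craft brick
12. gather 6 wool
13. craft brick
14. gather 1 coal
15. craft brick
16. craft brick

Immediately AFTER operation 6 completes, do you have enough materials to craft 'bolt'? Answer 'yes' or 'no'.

After 1 (gather 8 wool): wool=8
After 2 (gather 11 coal): coal=11 wool=8
After 3 (craft brick): brick=2 coal=11 wool=7
After 4 (consume 1 brick): brick=1 coal=11 wool=7
After 5 (craft bolt): bolt=2 brick=1 coal=7 wool=7
After 6 (craft brick): bolt=2 brick=3 coal=7 wool=6

Answer: yes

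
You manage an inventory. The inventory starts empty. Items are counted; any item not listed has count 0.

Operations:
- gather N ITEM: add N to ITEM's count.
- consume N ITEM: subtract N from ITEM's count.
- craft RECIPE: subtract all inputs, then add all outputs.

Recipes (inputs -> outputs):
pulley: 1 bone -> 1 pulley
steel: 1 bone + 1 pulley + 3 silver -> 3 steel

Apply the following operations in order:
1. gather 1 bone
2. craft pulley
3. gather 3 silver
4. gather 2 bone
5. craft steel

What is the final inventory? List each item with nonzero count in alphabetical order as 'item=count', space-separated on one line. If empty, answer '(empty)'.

Answer: bone=1 steel=3

Derivation:
After 1 (gather 1 bone): bone=1
After 2 (craft pulley): pulley=1
After 3 (gather 3 silver): pulley=1 silver=3
After 4 (gather 2 bone): bone=2 pulley=1 silver=3
After 5 (craft steel): bone=1 steel=3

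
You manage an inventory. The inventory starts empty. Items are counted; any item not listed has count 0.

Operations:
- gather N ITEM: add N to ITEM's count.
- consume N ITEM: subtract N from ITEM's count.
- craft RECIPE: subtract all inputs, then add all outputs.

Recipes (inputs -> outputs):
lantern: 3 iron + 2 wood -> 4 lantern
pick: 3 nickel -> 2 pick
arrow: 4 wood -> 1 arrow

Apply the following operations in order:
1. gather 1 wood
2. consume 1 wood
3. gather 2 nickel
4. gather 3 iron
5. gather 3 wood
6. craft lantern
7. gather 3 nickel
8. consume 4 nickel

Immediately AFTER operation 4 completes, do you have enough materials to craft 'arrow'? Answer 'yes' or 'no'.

Answer: no

Derivation:
After 1 (gather 1 wood): wood=1
After 2 (consume 1 wood): (empty)
After 3 (gather 2 nickel): nickel=2
After 4 (gather 3 iron): iron=3 nickel=2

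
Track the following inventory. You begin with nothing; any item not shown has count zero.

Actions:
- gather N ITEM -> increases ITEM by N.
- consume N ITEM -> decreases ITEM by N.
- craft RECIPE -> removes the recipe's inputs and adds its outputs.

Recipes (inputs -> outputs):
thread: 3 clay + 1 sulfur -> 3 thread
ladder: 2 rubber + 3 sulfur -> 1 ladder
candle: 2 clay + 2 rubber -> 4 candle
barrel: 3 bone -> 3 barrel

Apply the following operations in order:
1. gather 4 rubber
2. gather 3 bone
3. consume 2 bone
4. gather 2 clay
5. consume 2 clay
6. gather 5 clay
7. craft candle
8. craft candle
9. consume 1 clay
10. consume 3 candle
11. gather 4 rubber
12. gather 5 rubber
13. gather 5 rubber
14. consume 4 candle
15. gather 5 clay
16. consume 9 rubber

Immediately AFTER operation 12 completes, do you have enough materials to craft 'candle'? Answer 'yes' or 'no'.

After 1 (gather 4 rubber): rubber=4
After 2 (gather 3 bone): bone=3 rubber=4
After 3 (consume 2 bone): bone=1 rubber=4
After 4 (gather 2 clay): bone=1 clay=2 rubber=4
After 5 (consume 2 clay): bone=1 rubber=4
After 6 (gather 5 clay): bone=1 clay=5 rubber=4
After 7 (craft candle): bone=1 candle=4 clay=3 rubber=2
After 8 (craft candle): bone=1 candle=8 clay=1
After 9 (consume 1 clay): bone=1 candle=8
After 10 (consume 3 candle): bone=1 candle=5
After 11 (gather 4 rubber): bone=1 candle=5 rubber=4
After 12 (gather 5 rubber): bone=1 candle=5 rubber=9

Answer: no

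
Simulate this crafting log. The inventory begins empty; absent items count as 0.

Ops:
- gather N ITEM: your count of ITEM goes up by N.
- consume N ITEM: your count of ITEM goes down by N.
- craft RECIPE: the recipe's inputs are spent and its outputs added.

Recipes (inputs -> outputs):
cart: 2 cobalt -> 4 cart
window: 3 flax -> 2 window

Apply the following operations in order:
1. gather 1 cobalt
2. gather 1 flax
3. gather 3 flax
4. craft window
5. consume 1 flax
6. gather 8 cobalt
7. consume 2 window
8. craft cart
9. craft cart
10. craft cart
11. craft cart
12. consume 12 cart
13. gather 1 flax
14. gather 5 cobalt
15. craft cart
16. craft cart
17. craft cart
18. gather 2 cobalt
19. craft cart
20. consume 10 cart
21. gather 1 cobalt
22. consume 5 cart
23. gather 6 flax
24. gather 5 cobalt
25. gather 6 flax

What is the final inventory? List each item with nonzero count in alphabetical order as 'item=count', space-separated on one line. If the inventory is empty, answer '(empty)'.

After 1 (gather 1 cobalt): cobalt=1
After 2 (gather 1 flax): cobalt=1 flax=1
After 3 (gather 3 flax): cobalt=1 flax=4
After 4 (craft window): cobalt=1 flax=1 window=2
After 5 (consume 1 flax): cobalt=1 window=2
After 6 (gather 8 cobalt): cobalt=9 window=2
After 7 (consume 2 window): cobalt=9
After 8 (craft cart): cart=4 cobalt=7
After 9 (craft cart): cart=8 cobalt=5
After 10 (craft cart): cart=12 cobalt=3
After 11 (craft cart): cart=16 cobalt=1
After 12 (consume 12 cart): cart=4 cobalt=1
After 13 (gather 1 flax): cart=4 cobalt=1 flax=1
After 14 (gather 5 cobalt): cart=4 cobalt=6 flax=1
After 15 (craft cart): cart=8 cobalt=4 flax=1
After 16 (craft cart): cart=12 cobalt=2 flax=1
After 17 (craft cart): cart=16 flax=1
After 18 (gather 2 cobalt): cart=16 cobalt=2 flax=1
After 19 (craft cart): cart=20 flax=1
After 20 (consume 10 cart): cart=10 flax=1
After 21 (gather 1 cobalt): cart=10 cobalt=1 flax=1
After 22 (consume 5 cart): cart=5 cobalt=1 flax=1
After 23 (gather 6 flax): cart=5 cobalt=1 flax=7
After 24 (gather 5 cobalt): cart=5 cobalt=6 flax=7
After 25 (gather 6 flax): cart=5 cobalt=6 flax=13

Answer: cart=5 cobalt=6 flax=13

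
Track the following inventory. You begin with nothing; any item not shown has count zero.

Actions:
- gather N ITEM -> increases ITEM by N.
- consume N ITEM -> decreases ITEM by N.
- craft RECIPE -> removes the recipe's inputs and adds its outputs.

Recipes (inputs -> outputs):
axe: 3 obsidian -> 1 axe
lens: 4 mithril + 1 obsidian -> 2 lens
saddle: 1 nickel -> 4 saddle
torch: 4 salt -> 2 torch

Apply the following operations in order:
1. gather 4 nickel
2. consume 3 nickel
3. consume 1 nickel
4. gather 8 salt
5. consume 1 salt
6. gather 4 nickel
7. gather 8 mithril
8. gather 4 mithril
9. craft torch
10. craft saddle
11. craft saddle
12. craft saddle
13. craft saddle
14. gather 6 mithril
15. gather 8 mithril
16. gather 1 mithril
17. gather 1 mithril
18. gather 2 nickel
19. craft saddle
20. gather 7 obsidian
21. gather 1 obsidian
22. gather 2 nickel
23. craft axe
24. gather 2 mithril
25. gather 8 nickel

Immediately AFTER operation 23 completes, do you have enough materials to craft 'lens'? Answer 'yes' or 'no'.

Answer: yes

Derivation:
After 1 (gather 4 nickel): nickel=4
After 2 (consume 3 nickel): nickel=1
After 3 (consume 1 nickel): (empty)
After 4 (gather 8 salt): salt=8
After 5 (consume 1 salt): salt=7
After 6 (gather 4 nickel): nickel=4 salt=7
After 7 (gather 8 mithril): mithril=8 nickel=4 salt=7
After 8 (gather 4 mithril): mithril=12 nickel=4 salt=7
After 9 (craft torch): mithril=12 nickel=4 salt=3 torch=2
After 10 (craft saddle): mithril=12 nickel=3 saddle=4 salt=3 torch=2
After 11 (craft saddle): mithril=12 nickel=2 saddle=8 salt=3 torch=2
After 12 (craft saddle): mithril=12 nickel=1 saddle=12 salt=3 torch=2
After 13 (craft saddle): mithril=12 saddle=16 salt=3 torch=2
After 14 (gather 6 mithril): mithril=18 saddle=16 salt=3 torch=2
After 15 (gather 8 mithril): mithril=26 saddle=16 salt=3 torch=2
After 16 (gather 1 mithril): mithril=27 saddle=16 salt=3 torch=2
After 17 (gather 1 mithril): mithril=28 saddle=16 salt=3 torch=2
After 18 (gather 2 nickel): mithril=28 nickel=2 saddle=16 salt=3 torch=2
After 19 (craft saddle): mithril=28 nickel=1 saddle=20 salt=3 torch=2
After 20 (gather 7 obsidian): mithril=28 nickel=1 obsidian=7 saddle=20 salt=3 torch=2
After 21 (gather 1 obsidian): mithril=28 nickel=1 obsidian=8 saddle=20 salt=3 torch=2
After 22 (gather 2 nickel): mithril=28 nickel=3 obsidian=8 saddle=20 salt=3 torch=2
After 23 (craft axe): axe=1 mithril=28 nickel=3 obsidian=5 saddle=20 salt=3 torch=2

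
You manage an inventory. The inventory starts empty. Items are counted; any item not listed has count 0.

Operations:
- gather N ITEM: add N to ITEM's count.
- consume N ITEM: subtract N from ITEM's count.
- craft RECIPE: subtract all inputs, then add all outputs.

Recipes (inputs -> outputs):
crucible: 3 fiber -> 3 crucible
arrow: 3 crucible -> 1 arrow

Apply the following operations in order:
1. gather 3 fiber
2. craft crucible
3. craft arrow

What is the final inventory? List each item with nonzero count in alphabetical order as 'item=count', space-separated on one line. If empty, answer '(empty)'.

Answer: arrow=1

Derivation:
After 1 (gather 3 fiber): fiber=3
After 2 (craft crucible): crucible=3
After 3 (craft arrow): arrow=1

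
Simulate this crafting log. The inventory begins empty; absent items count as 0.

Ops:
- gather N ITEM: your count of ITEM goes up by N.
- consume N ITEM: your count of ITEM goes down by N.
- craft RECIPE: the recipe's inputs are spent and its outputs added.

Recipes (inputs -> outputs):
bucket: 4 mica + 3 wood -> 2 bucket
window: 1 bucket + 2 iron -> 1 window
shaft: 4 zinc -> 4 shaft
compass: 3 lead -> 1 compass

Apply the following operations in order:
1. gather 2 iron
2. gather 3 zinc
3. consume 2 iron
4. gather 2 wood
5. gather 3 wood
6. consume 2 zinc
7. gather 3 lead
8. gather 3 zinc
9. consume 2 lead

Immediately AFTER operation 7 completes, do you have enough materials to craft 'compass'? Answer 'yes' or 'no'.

After 1 (gather 2 iron): iron=2
After 2 (gather 3 zinc): iron=2 zinc=3
After 3 (consume 2 iron): zinc=3
After 4 (gather 2 wood): wood=2 zinc=3
After 5 (gather 3 wood): wood=5 zinc=3
After 6 (consume 2 zinc): wood=5 zinc=1
After 7 (gather 3 lead): lead=3 wood=5 zinc=1

Answer: yes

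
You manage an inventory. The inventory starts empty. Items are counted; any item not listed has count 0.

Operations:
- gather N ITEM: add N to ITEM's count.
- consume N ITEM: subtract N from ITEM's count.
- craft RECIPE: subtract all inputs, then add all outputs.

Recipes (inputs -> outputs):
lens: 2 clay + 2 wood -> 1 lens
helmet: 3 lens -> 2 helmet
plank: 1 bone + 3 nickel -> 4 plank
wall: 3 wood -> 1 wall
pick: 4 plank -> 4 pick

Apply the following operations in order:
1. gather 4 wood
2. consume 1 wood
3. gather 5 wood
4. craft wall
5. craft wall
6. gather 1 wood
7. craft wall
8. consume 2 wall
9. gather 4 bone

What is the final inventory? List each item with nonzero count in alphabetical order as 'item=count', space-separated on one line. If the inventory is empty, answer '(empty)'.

After 1 (gather 4 wood): wood=4
After 2 (consume 1 wood): wood=3
After 3 (gather 5 wood): wood=8
After 4 (craft wall): wall=1 wood=5
After 5 (craft wall): wall=2 wood=2
After 6 (gather 1 wood): wall=2 wood=3
After 7 (craft wall): wall=3
After 8 (consume 2 wall): wall=1
After 9 (gather 4 bone): bone=4 wall=1

Answer: bone=4 wall=1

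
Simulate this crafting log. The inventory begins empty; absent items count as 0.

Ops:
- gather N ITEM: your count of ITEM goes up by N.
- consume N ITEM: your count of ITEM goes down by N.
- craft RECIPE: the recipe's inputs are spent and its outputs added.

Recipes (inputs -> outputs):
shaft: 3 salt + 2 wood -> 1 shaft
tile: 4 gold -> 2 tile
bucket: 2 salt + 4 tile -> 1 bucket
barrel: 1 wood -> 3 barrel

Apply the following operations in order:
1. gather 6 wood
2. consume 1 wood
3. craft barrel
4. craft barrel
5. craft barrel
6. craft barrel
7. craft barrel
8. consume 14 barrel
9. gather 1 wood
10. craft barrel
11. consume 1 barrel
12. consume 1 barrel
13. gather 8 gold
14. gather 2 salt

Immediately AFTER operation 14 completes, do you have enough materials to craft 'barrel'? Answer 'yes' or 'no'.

After 1 (gather 6 wood): wood=6
After 2 (consume 1 wood): wood=5
After 3 (craft barrel): barrel=3 wood=4
After 4 (craft barrel): barrel=6 wood=3
After 5 (craft barrel): barrel=9 wood=2
After 6 (craft barrel): barrel=12 wood=1
After 7 (craft barrel): barrel=15
After 8 (consume 14 barrel): barrel=1
After 9 (gather 1 wood): barrel=1 wood=1
After 10 (craft barrel): barrel=4
After 11 (consume 1 barrel): barrel=3
After 12 (consume 1 barrel): barrel=2
After 13 (gather 8 gold): barrel=2 gold=8
After 14 (gather 2 salt): barrel=2 gold=8 salt=2

Answer: no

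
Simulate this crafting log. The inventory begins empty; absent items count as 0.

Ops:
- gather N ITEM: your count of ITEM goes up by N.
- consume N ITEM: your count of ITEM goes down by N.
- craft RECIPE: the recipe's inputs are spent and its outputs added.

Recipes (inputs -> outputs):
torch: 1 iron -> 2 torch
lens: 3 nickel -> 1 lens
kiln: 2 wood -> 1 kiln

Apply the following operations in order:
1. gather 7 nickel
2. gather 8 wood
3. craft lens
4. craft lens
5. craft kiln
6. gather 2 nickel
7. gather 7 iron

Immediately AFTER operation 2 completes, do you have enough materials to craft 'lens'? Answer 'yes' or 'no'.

Answer: yes

Derivation:
After 1 (gather 7 nickel): nickel=7
After 2 (gather 8 wood): nickel=7 wood=8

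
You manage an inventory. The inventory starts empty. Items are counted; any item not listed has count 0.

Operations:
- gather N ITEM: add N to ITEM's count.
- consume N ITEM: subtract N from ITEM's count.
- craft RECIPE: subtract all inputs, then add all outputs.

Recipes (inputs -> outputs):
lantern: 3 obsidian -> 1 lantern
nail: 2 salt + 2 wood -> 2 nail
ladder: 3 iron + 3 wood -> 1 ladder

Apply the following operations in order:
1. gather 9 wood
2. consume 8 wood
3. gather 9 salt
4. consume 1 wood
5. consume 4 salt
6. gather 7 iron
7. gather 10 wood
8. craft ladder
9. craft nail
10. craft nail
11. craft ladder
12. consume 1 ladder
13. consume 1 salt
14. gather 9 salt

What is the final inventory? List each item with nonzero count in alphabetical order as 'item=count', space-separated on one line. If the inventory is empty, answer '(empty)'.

After 1 (gather 9 wood): wood=9
After 2 (consume 8 wood): wood=1
After 3 (gather 9 salt): salt=9 wood=1
After 4 (consume 1 wood): salt=9
After 5 (consume 4 salt): salt=5
After 6 (gather 7 iron): iron=7 salt=5
After 7 (gather 10 wood): iron=7 salt=5 wood=10
After 8 (craft ladder): iron=4 ladder=1 salt=5 wood=7
After 9 (craft nail): iron=4 ladder=1 nail=2 salt=3 wood=5
After 10 (craft nail): iron=4 ladder=1 nail=4 salt=1 wood=3
After 11 (craft ladder): iron=1 ladder=2 nail=4 salt=1
After 12 (consume 1 ladder): iron=1 ladder=1 nail=4 salt=1
After 13 (consume 1 salt): iron=1 ladder=1 nail=4
After 14 (gather 9 salt): iron=1 ladder=1 nail=4 salt=9

Answer: iron=1 ladder=1 nail=4 salt=9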